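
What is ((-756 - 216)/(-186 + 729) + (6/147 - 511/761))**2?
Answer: 266937204033369/45553171977481 ≈ 5.8599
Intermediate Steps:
((-756 - 216)/(-186 + 729) + (6/147 - 511/761))**2 = (-972/543 + (6*(1/147) - 511*1/761))**2 = (-972*1/543 + (2/49 - 511/761))**2 = (-324/181 - 23517/37289)**2 = (-16338213/6749309)**2 = 266937204033369/45553171977481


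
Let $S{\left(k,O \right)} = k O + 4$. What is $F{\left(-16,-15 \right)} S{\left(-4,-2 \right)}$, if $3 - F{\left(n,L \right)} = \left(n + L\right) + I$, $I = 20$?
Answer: $168$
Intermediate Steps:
$S{\left(k,O \right)} = 4 + O k$ ($S{\left(k,O \right)} = O k + 4 = 4 + O k$)
$F{\left(n,L \right)} = -17 - L - n$ ($F{\left(n,L \right)} = 3 - \left(\left(n + L\right) + 20\right) = 3 - \left(\left(L + n\right) + 20\right) = 3 - \left(20 + L + n\right) = -17 - L - n$)
$F{\left(-16,-15 \right)} S{\left(-4,-2 \right)} = \left(-17 - -15 - -16\right) \left(4 - -8\right) = \left(-17 + 15 + 16\right) \left(4 + 8\right) = 14 \cdot 12 = 168$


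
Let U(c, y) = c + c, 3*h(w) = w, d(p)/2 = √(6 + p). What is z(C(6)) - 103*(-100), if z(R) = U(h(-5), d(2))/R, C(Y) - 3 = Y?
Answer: 278090/27 ≈ 10300.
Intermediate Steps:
d(p) = 2*√(6 + p)
C(Y) = 3 + Y
h(w) = w/3
U(c, y) = 2*c
z(R) = -10/(3*R) (z(R) = (2*((⅓)*(-5)))/R = (2*(-5/3))/R = -10/(3*R))
z(C(6)) - 103*(-100) = -10/(3*(3 + 6)) - 103*(-100) = -10/3/9 + 10300 = -10/3*⅑ + 10300 = -10/27 + 10300 = 278090/27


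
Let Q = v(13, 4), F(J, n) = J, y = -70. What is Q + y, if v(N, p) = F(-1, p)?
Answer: -71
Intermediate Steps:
v(N, p) = -1
Q = -1
Q + y = -1 - 70 = -71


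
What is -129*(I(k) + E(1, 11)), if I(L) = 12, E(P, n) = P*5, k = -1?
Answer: -2193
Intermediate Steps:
E(P, n) = 5*P
-129*(I(k) + E(1, 11)) = -129*(12 + 5*1) = -129*(12 + 5) = -129*17 = -2193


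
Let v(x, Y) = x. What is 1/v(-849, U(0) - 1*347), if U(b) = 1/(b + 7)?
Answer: -1/849 ≈ -0.0011779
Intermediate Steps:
U(b) = 1/(7 + b)
1/v(-849, U(0) - 1*347) = 1/(-849) = -1/849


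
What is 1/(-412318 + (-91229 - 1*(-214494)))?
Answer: -1/289053 ≈ -3.4596e-6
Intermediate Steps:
1/(-412318 + (-91229 - 1*(-214494))) = 1/(-412318 + (-91229 + 214494)) = 1/(-412318 + 123265) = 1/(-289053) = -1/289053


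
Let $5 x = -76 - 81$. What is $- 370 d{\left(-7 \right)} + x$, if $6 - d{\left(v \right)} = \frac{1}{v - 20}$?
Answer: $- \frac{305789}{135} \approx -2265.1$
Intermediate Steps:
$x = - \frac{157}{5}$ ($x = \frac{-76 - 81}{5} = \frac{1}{5} \left(-157\right) = - \frac{157}{5} \approx -31.4$)
$d{\left(v \right)} = 6 - \frac{1}{-20 + v}$ ($d{\left(v \right)} = 6 - \frac{1}{v - 20} = 6 - \frac{1}{-20 + v}$)
$- 370 d{\left(-7 \right)} + x = - 370 \frac{-121 + 6 \left(-7\right)}{-20 - 7} - \frac{157}{5} = - 370 \frac{-121 - 42}{-27} - \frac{157}{5} = - 370 \left(\left(- \frac{1}{27}\right) \left(-163\right)\right) - \frac{157}{5} = \left(-370\right) \frac{163}{27} - \frac{157}{5} = - \frac{60310}{27} - \frac{157}{5} = - \frac{305789}{135}$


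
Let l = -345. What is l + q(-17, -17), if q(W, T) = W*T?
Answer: -56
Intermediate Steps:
q(W, T) = T*W
l + q(-17, -17) = -345 - 17*(-17) = -345 + 289 = -56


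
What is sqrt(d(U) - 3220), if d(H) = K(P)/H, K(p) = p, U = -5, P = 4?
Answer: 2*I*sqrt(20130)/5 ≈ 56.752*I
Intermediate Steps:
d(H) = 4/H
sqrt(d(U) - 3220) = sqrt(4/(-5) - 3220) = sqrt(4*(-1/5) - 3220) = sqrt(-4/5 - 3220) = sqrt(-16104/5) = 2*I*sqrt(20130)/5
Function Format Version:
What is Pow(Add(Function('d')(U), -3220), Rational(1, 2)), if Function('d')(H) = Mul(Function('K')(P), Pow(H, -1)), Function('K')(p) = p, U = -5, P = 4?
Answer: Mul(Rational(2, 5), I, Pow(20130, Rational(1, 2))) ≈ Mul(56.752, I)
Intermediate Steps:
Function('d')(H) = Mul(4, Pow(H, -1))
Pow(Add(Function('d')(U), -3220), Rational(1, 2)) = Pow(Add(Mul(4, Pow(-5, -1)), -3220), Rational(1, 2)) = Pow(Add(Mul(4, Rational(-1, 5)), -3220), Rational(1, 2)) = Pow(Add(Rational(-4, 5), -3220), Rational(1, 2)) = Pow(Rational(-16104, 5), Rational(1, 2)) = Mul(Rational(2, 5), I, Pow(20130, Rational(1, 2)))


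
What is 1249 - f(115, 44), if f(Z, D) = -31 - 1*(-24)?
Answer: 1256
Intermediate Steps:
f(Z, D) = -7 (f(Z, D) = -31 + 24 = -7)
1249 - f(115, 44) = 1249 - 1*(-7) = 1249 + 7 = 1256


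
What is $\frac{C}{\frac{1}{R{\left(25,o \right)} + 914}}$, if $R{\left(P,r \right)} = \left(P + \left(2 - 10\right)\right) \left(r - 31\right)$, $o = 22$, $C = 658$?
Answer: $500738$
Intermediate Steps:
$R{\left(P,r \right)} = \left(-31 + r\right) \left(-8 + P\right)$ ($R{\left(P,r \right)} = \left(P + \left(2 - 10\right)\right) \left(-31 + r\right) = \left(P - 8\right) \left(-31 + r\right) = \left(-8 + P\right) \left(-31 + r\right) = \left(-31 + r\right) \left(-8 + P\right)$)
$\frac{C}{\frac{1}{R{\left(25,o \right)} + 914}} = \frac{658}{\frac{1}{\left(248 - 775 - 176 + 25 \cdot 22\right) + 914}} = \frac{658}{\frac{1}{\left(248 - 775 - 176 + 550\right) + 914}} = \frac{658}{\frac{1}{-153 + 914}} = \frac{658}{\frac{1}{761}} = 658 \frac{1}{\frac{1}{761}} = 658 \cdot 761 = 500738$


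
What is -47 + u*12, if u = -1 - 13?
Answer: -215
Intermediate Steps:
u = -14
-47 + u*12 = -47 - 14*12 = -47 - 168 = -215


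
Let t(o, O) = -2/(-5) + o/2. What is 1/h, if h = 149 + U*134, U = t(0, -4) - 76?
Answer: -5/49907 ≈ -0.00010019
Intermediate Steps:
t(o, O) = 2/5 + o/2 (t(o, O) = -2*(-1/5) + o*(1/2) = 2/5 + o/2)
U = -378/5 (U = (2/5 + (1/2)*0) - 76 = (2/5 + 0) - 76 = 2/5 - 76 = -378/5 ≈ -75.600)
h = -49907/5 (h = 149 - 378/5*134 = 149 - 50652/5 = -49907/5 ≈ -9981.4)
1/h = 1/(-49907/5) = -5/49907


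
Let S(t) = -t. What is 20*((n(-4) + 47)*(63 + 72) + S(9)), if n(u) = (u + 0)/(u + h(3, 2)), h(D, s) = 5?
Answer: 115920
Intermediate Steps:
n(u) = u/(5 + u) (n(u) = (u + 0)/(u + 5) = u/(5 + u))
20*((n(-4) + 47)*(63 + 72) + S(9)) = 20*((-4/(5 - 4) + 47)*(63 + 72) - 1*9) = 20*((-4/1 + 47)*135 - 9) = 20*((-4*1 + 47)*135 - 9) = 20*((-4 + 47)*135 - 9) = 20*(43*135 - 9) = 20*(5805 - 9) = 20*5796 = 115920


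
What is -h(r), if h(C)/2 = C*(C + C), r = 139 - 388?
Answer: -248004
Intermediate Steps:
r = -249
h(C) = 4*C² (h(C) = 2*(C*(C + C)) = 2*(C*(2*C)) = 2*(2*C²) = 4*C²)
-h(r) = -4*(-249)² = -4*62001 = -1*248004 = -248004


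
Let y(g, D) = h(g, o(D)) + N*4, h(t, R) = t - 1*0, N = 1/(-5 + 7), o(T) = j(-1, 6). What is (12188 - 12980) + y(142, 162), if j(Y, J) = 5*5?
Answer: -648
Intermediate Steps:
j(Y, J) = 25
o(T) = 25
N = ½ (N = 1/2 = ½ ≈ 0.50000)
h(t, R) = t (h(t, R) = t + 0 = t)
y(g, D) = 2 + g (y(g, D) = g + (½)*4 = g + 2 = 2 + g)
(12188 - 12980) + y(142, 162) = (12188 - 12980) + (2 + 142) = -792 + 144 = -648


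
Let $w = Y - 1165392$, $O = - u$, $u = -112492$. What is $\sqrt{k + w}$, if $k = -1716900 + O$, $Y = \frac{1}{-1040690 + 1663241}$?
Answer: $\frac{i \sqrt{1073490686904627249}}{622551} \approx 1664.3 i$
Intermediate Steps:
$O = 112492$ ($O = \left(-1\right) \left(-112492\right) = 112492$)
$Y = \frac{1}{622551} \approx 1.6063 \cdot 10^{-6}$
$w = - \frac{725515954991}{622551}$ ($w = \frac{1}{622551} - 1165392 = - \frac{725515954991}{622551} \approx -1.1654 \cdot 10^{6}$)
$k = -1604408$ ($k = -1716900 + 112492 = -1604408$)
$\sqrt{k + w} = \sqrt{-1604408 - \frac{725515954991}{622551}} = \sqrt{- \frac{1724341759799}{622551}} = \frac{i \sqrt{1073490686904627249}}{622551}$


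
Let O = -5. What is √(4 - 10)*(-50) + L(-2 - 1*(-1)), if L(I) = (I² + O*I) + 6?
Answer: 12 - 50*I*√6 ≈ 12.0 - 122.47*I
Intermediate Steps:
L(I) = 6 + I² - 5*I (L(I) = (I² - 5*I) + 6 = 6 + I² - 5*I)
√(4 - 10)*(-50) + L(-2 - 1*(-1)) = √(4 - 10)*(-50) + (6 + (-2 - 1*(-1))² - 5*(-2 - 1*(-1))) = √(-6)*(-50) + (6 + (-2 + 1)² - 5*(-2 + 1)) = (I*√6)*(-50) + (6 + (-1)² - 5*(-1)) = -50*I*√6 + (6 + 1 + 5) = -50*I*√6 + 12 = 12 - 50*I*√6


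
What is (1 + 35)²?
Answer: 1296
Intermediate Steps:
(1 + 35)² = 36² = 1296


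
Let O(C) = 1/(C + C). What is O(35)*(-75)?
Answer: -15/14 ≈ -1.0714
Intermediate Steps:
O(C) = 1/(2*C)
O(35)*(-75) = ((½)/35)*(-75) = ((½)*(1/35))*(-75) = (1/70)*(-75) = -15/14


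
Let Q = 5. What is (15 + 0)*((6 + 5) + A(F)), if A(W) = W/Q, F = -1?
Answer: 162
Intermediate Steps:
A(W) = W/5
(15 + 0)*((6 + 5) + A(F)) = (15 + 0)*((6 + 5) + (1/5)*(-1)) = 15*(11 - 1/5) = 15*(54/5) = 162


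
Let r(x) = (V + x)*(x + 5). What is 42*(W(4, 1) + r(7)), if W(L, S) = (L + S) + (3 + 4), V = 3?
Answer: 5544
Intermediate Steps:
r(x) = (3 + x)*(5 + x) (r(x) = (3 + x)*(x + 5) = (3 + x)*(5 + x))
W(L, S) = 7 + L + S (W(L, S) = (L + S) + 7 = 7 + L + S)
42*(W(4, 1) + r(7)) = 42*((7 + 4 + 1) + (15 + 7**2 + 8*7)) = 42*(12 + (15 + 49 + 56)) = 42*(12 + 120) = 42*132 = 5544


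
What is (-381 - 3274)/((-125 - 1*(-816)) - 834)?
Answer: 3655/143 ≈ 25.559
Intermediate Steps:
(-381 - 3274)/((-125 - 1*(-816)) - 834) = -3655/((-125 + 816) - 834) = -3655/(691 - 834) = -3655/(-143) = -3655*(-1/143) = 3655/143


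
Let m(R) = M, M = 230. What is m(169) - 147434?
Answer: -147204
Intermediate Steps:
m(R) = 230
m(169) - 147434 = 230 - 147434 = -147204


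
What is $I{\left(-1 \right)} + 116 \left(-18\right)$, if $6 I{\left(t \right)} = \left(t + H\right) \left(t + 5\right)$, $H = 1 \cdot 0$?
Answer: $- \frac{6266}{3} \approx -2088.7$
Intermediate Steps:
$H = 0$
$I{\left(t \right)} = \frac{t \left(5 + t\right)}{6}$ ($I{\left(t \right)} = \frac{\left(t + 0\right) \left(t + 5\right)}{6} = \frac{t \left(5 + t\right)}{6}$)
$I{\left(-1 \right)} + 116 \left(-18\right) = \frac{1}{6} \left(-1\right) \left(5 - 1\right) + 116 \left(-18\right) = \frac{1}{6} \left(-1\right) 4 - 2088 = - \frac{2}{3} - 2088 = - \frac{6266}{3}$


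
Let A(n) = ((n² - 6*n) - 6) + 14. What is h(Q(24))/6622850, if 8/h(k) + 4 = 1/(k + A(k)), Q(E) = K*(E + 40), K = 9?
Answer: -1315616/4356560401375 ≈ -3.0198e-7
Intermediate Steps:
A(n) = 8 + n² - 6*n (A(n) = (-6 + n² - 6*n) + 14 = 8 + n² - 6*n)
Q(E) = 360 + 9*E (Q(E) = 9*(E + 40) = 9*(40 + E) = 360 + 9*E)
h(k) = 8/(-4 + 1/(8 + k² - 5*k)) (h(k) = 8/(-4 + 1/(k + (8 + k² - 6*k))) = 8/(-4 + 1/(8 + k² - 5*k)))
h(Q(24))/6622850 = (8*(-8 - (360 + 9*24)² + 5*(360 + 9*24))/(31 - 20*(360 + 9*24) + 4*(360 + 9*24)²))/6622850 = (8*(-8 - (360 + 216)² + 5*(360 + 216))/(31 - 20*(360 + 216) + 4*(360 + 216)²))*(1/6622850) = (8*(-8 - 1*576² + 5*576)/(31 - 20*576 + 4*576²))*(1/6622850) = (8*(-8 - 1*331776 + 2880)/(31 - 11520 + 4*331776))*(1/6622850) = (8*(-8 - 331776 + 2880)/(31 - 11520 + 1327104))*(1/6622850) = (8*(-328904)/1315615)*(1/6622850) = (8*(1/1315615)*(-328904))*(1/6622850) = -2631232/1315615*1/6622850 = -1315616/4356560401375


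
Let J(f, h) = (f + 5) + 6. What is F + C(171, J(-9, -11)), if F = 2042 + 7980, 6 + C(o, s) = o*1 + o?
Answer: 10358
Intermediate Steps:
J(f, h) = 11 + f (J(f, h) = (5 + f) + 6 = 11 + f)
C(o, s) = -6 + 2*o (C(o, s) = -6 + (o*1 + o) = -6 + (o + o) = -6 + 2*o)
F = 10022
F + C(171, J(-9, -11)) = 10022 + (-6 + 2*171) = 10022 + (-6 + 342) = 10022 + 336 = 10358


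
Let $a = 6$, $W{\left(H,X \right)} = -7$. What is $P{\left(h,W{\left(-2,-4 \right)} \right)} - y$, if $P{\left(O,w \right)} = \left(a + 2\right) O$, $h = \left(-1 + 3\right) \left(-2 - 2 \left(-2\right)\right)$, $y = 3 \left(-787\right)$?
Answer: $2393$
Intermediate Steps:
$y = -2361$
$h = 4$ ($h = 2 \left(-2 - -4\right) = 2 \left(-2 + 4\right) = 2 \cdot 2 = 4$)
$P{\left(O,w \right)} = 8 O$ ($P{\left(O,w \right)} = \left(6 + 2\right) O = 8 O$)
$P{\left(h,W{\left(-2,-4 \right)} \right)} - y = 8 \cdot 4 - -2361 = 32 + 2361 = 2393$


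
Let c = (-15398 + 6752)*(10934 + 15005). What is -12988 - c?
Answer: 224255606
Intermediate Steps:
c = -224268594 (c = -8646*25939 = -224268594)
-12988 - c = -12988 - 1*(-224268594) = -12988 + 224268594 = 224255606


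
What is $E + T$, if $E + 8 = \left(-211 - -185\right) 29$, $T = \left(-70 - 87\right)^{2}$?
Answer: $23887$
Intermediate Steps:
$T = 24649$ ($T = \left(-157\right)^{2} = 24649$)
$E = -762$ ($E = -8 + \left(-211 - -185\right) 29 = -8 + \left(-211 + 185\right) 29 = -8 - 754 = -762$)
$E + T = -762 + 24649 = 23887$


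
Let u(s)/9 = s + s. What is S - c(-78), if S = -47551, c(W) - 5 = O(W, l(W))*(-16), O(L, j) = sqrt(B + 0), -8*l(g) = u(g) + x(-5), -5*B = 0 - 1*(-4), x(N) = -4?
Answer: -47556 + 32*I*sqrt(5)/5 ≈ -47556.0 + 14.311*I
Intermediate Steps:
u(s) = 18*s (u(s) = 9*(s + s) = 9*(2*s) = 18*s)
B = -4/5 (B = -(0 - 1*(-4))/5 = -(0 + 4)/5 = -1/5*4 = -4/5 ≈ -0.80000)
l(g) = 1/2 - 9*g/4 (l(g) = -(18*g - 4)/8 = -(-4 + 18*g)/8 = 1/2 - 9*g/4)
O(L, j) = 2*I*sqrt(5)/5 (O(L, j) = sqrt(-4/5 + 0) = sqrt(-4/5) = 2*I*sqrt(5)/5)
c(W) = 5 - 32*I*sqrt(5)/5 (c(W) = 5 + (2*I*sqrt(5)/5)*(-16) = 5 - 32*I*sqrt(5)/5)
S - c(-78) = -47551 - (5 - 32*I*sqrt(5)/5) = -47551 + (-5 + 32*I*sqrt(5)/5) = -47556 + 32*I*sqrt(5)/5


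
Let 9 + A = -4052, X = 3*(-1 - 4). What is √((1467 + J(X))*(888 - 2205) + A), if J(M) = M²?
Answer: 5*I*√89297 ≈ 1494.1*I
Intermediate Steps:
X = -15 (X = 3*(-5) = -15)
A = -4061 (A = -9 - 4052 = -4061)
√((1467 + J(X))*(888 - 2205) + A) = √((1467 + (-15)²)*(888 - 2205) - 4061) = √((1467 + 225)*(-1317) - 4061) = √(1692*(-1317) - 4061) = √(-2228364 - 4061) = √(-2232425) = 5*I*√89297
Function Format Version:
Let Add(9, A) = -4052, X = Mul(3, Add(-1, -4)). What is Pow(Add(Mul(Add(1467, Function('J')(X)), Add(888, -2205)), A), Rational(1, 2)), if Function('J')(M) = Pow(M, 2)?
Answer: Mul(5, I, Pow(89297, Rational(1, 2))) ≈ Mul(1494.1, I)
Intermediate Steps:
X = -15 (X = Mul(3, -5) = -15)
A = -4061 (A = Add(-9, -4052) = -4061)
Pow(Add(Mul(Add(1467, Function('J')(X)), Add(888, -2205)), A), Rational(1, 2)) = Pow(Add(Mul(Add(1467, Pow(-15, 2)), Add(888, -2205)), -4061), Rational(1, 2)) = Pow(Add(Mul(Add(1467, 225), -1317), -4061), Rational(1, 2)) = Pow(Add(Mul(1692, -1317), -4061), Rational(1, 2)) = Pow(Add(-2228364, -4061), Rational(1, 2)) = Pow(-2232425, Rational(1, 2)) = Mul(5, I, Pow(89297, Rational(1, 2)))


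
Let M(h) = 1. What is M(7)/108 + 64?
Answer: 6913/108 ≈ 64.009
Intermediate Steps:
M(7)/108 + 64 = 1/108 + 64 = 6913/108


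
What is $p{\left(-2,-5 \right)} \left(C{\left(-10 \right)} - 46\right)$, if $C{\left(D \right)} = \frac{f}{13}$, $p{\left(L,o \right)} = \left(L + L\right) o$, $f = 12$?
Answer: $- \frac{11720}{13} \approx -901.54$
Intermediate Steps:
$p{\left(L,o \right)} = 2 L o$
$C{\left(D \right)} = \frac{12}{13}$
$p{\left(-2,-5 \right)} \left(C{\left(-10 \right)} - 46\right) = 2 \left(-2\right) \left(-5\right) \left(\frac{12}{13} - 46\right) = 20 \left(- \frac{586}{13}\right) = - \frac{11720}{13}$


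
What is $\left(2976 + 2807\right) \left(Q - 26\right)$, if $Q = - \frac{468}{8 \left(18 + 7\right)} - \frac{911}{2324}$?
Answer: $- \frac{9653729607}{58100} \approx -1.6616 \cdot 10^{5}$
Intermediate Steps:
$Q = - \frac{158729}{58100}$ ($Q = - \frac{468}{8 \cdot 25} - \frac{911}{2324} = - \frac{468}{200} - \frac{911}{2324} = \left(-468\right) \frac{1}{200} - \frac{911}{2324} = - \frac{117}{50} - \frac{911}{2324} = - \frac{158729}{58100} \approx -2.732$)
$\left(2976 + 2807\right) \left(Q - 26\right) = \left(2976 + 2807\right) \left(- \frac{158729}{58100} - 26\right) = 5783 \left(- \frac{1669329}{58100}\right) = - \frac{9653729607}{58100}$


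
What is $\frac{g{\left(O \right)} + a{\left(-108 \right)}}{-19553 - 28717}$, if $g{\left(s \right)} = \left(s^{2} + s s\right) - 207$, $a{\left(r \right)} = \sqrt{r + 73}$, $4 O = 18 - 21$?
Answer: $\frac{549}{128720} - \frac{i \sqrt{35}}{48270} \approx 0.0042651 - 0.00012256 i$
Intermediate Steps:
$O = - \frac{3}{4}$ ($O = \frac{18 - 21}{4} = \frac{1}{4} \left(-3\right) = - \frac{3}{4} \approx -0.75$)
$a{\left(r \right)} = \sqrt{73 + r}$
$g{\left(s \right)} = -207 + 2 s^{2}$ ($g{\left(s \right)} = \left(s^{2} + s^{2}\right) - 207 = 2 s^{2} - 207 = -207 + 2 s^{2}$)
$\frac{g{\left(O \right)} + a{\left(-108 \right)}}{-19553 - 28717} = \frac{\left(-207 + 2 \left(- \frac{3}{4}\right)^{2}\right) + \sqrt{73 - 108}}{-19553 - 28717} = \frac{\left(-207 + 2 \cdot \frac{9}{16}\right) + \sqrt{-35}}{-48270} = \left(\left(-207 + \frac{9}{8}\right) + i \sqrt{35}\right) \left(- \frac{1}{48270}\right) = \left(- \frac{1647}{8} + i \sqrt{35}\right) \left(- \frac{1}{48270}\right) = \frac{549}{128720} - \frac{i \sqrt{35}}{48270}$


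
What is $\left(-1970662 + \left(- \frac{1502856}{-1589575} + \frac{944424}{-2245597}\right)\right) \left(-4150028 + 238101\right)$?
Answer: $\frac{27517920501951290894152286}{3569544851275} \approx 7.7091 \cdot 10^{12}$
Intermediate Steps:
$\left(-1970662 + \left(- \frac{1502856}{-1589575} + \frac{944424}{-2245597}\right)\right) \left(-4150028 + 238101\right) = \left(-1970662 + \left(\left(-1502856\right) \left(- \frac{1}{1589575}\right) + 944424 \left(- \frac{1}{2245597}\right)\right)\right) \left(-3911927\right) = \left(-1970662 + \left(\frac{1502856}{1589575} - \frac{944424}{2245597}\right)\right) \left(-3911927\right) = \left(-1970662 + \frac{1873576145232}{3569544851275}\right) \left(-3911927\right) = \left(- \frac{7034364522127148818}{3569544851275}\right) \left(-3911927\right) = \frac{27517920501951290894152286}{3569544851275}$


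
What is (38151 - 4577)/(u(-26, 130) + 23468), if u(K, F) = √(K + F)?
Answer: 98489329/68843365 - 16787*√26/137686730 ≈ 1.4300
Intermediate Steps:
u(K, F) = √(F + K)
(38151 - 4577)/(u(-26, 130) + 23468) = (38151 - 4577)/(√(130 - 26) + 23468) = 33574/(√104 + 23468) = 33574/(2*√26 + 23468) = 33574/(23468 + 2*√26)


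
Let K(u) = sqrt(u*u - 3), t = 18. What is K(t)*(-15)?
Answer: -15*sqrt(321) ≈ -268.75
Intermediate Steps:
K(u) = sqrt(-3 + u**2) (K(u) = sqrt(u**2 - 3) = sqrt(-3 + u**2))
K(t)*(-15) = sqrt(-3 + 18**2)*(-15) = sqrt(-3 + 324)*(-15) = sqrt(321)*(-15) = -15*sqrt(321)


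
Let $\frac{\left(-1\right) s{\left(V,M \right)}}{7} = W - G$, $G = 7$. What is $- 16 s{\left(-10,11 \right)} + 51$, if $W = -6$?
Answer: $-1405$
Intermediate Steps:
$s{\left(V,M \right)} = 91$ ($s{\left(V,M \right)} = - 7 \left(-6 - 7\right) = \left(-7\right) \left(-13\right) = 91$)
$- 16 s{\left(-10,11 \right)} + 51 = \left(-16\right) 91 + 51 = -1456 + 51 = -1405$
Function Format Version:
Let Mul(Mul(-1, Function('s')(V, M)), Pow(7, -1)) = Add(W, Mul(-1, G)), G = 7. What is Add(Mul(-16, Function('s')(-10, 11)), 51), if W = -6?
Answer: -1405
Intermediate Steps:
Function('s')(V, M) = 91 (Function('s')(V, M) = Mul(-7, Add(-6, Mul(-1, 7))) = Mul(-7, Add(-6, -7)) = Mul(-7, -13) = 91)
Add(Mul(-16, Function('s')(-10, 11)), 51) = Add(Mul(-16, 91), 51) = Add(-1456, 51) = -1405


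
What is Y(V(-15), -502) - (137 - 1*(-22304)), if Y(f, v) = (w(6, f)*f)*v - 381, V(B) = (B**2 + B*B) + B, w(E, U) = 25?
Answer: -5482072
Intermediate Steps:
V(B) = B + 2*B**2 (V(B) = (B**2 + B**2) + B = 2*B**2 + B = B + 2*B**2)
Y(f, v) = -381 + 25*f*v (Y(f, v) = (25*f)*v - 381 = 25*f*v - 381 = -381 + 25*f*v)
Y(V(-15), -502) - (137 - 1*(-22304)) = (-381 + 25*(-15*(1 + 2*(-15)))*(-502)) - (137 - 1*(-22304)) = (-381 + 25*(-15*(1 - 30))*(-502)) - (137 + 22304) = (-381 + 25*(-15*(-29))*(-502)) - 1*22441 = (-381 + 25*435*(-502)) - 22441 = (-381 - 5459250) - 22441 = -5459631 - 22441 = -5482072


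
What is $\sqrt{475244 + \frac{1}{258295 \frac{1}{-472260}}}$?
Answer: $\frac{4 \sqrt{79266006583481}}{51659} \approx 689.38$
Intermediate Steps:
$\sqrt{475244 + \frac{1}{258295 \frac{1}{-472260}}} = \sqrt{475244 + \frac{1}{258295 \left(- \frac{1}{472260}\right)}} = \sqrt{475244 + \frac{1}{- \frac{51659}{94452}}} = \sqrt{475244 - \frac{94452}{51659}} = \sqrt{\frac{24550535344}{51659}} = \frac{4 \sqrt{79266006583481}}{51659}$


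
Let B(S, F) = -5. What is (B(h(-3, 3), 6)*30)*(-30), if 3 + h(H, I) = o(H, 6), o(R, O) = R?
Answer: 4500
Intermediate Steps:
h(H, I) = -3 + H
(B(h(-3, 3), 6)*30)*(-30) = -5*30*(-30) = -150*(-30) = 4500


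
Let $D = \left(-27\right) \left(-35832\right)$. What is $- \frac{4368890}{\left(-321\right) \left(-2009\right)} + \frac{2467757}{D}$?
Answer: $- \frac{878438150329}{207968963832} \approx -4.2239$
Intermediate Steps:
$D = 967464$
$- \frac{4368890}{\left(-321\right) \left(-2009\right)} + \frac{2467757}{D} = - \frac{4368890}{\left(-321\right) \left(-2009\right)} + \frac{2467757}{967464} = - \frac{4368890}{644889} + 2467757 \cdot \frac{1}{967464} = \left(-4368890\right) \frac{1}{644889} + \frac{2467757}{967464} = - \frac{4368890}{644889} + \frac{2467757}{967464} = - \frac{878438150329}{207968963832}$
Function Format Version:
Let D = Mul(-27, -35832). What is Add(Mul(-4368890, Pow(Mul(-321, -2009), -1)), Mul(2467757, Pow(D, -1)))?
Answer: Rational(-878438150329, 207968963832) ≈ -4.2239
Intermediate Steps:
D = 967464
Add(Mul(-4368890, Pow(Mul(-321, -2009), -1)), Mul(2467757, Pow(D, -1))) = Add(Mul(-4368890, Pow(Mul(-321, -2009), -1)), Mul(2467757, Pow(967464, -1))) = Add(Mul(-4368890, Pow(644889, -1)), Mul(2467757, Rational(1, 967464))) = Add(Mul(-4368890, Rational(1, 644889)), Rational(2467757, 967464)) = Add(Rational(-4368890, 644889), Rational(2467757, 967464)) = Rational(-878438150329, 207968963832)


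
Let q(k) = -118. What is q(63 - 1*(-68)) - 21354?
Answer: -21472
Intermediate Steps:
q(63 - 1*(-68)) - 21354 = -118 - 21354 = -21472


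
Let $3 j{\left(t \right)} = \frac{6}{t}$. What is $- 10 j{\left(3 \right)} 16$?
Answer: $- \frac{320}{3} \approx -106.67$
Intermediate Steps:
$j{\left(t \right)} = \frac{2}{t}$ ($j{\left(t \right)} = \frac{6 \frac{1}{t}}{3} = \frac{2}{t}$)
$- 10 j{\left(3 \right)} 16 = - 10 \cdot \frac{2}{3} \cdot 16 = - 10 \cdot 2 \cdot \frac{1}{3} \cdot 16 = \left(-10\right) \frac{2}{3} \cdot 16 = \left(- \frac{20}{3}\right) 16 = - \frac{320}{3}$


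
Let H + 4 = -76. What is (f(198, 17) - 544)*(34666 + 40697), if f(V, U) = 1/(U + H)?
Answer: -860972033/21 ≈ -4.0999e+7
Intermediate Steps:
H = -80 (H = -4 - 76 = -80)
f(V, U) = 1/(-80 + U) (f(V, U) = 1/(U - 80) = 1/(-80 + U))
(f(198, 17) - 544)*(34666 + 40697) = (1/(-80 + 17) - 544)*(34666 + 40697) = (1/(-63) - 544)*75363 = (-1/63 - 544)*75363 = -34273/63*75363 = -860972033/21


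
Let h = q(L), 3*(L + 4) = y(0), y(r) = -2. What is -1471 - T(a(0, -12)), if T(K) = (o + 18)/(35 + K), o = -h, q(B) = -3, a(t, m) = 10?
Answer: -22072/15 ≈ -1471.5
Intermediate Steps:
L = -14/3 (L = -4 + (1/3)*(-2) = -4 - 2/3 = -14/3 ≈ -4.6667)
h = -3
o = 3 (o = -1*(-3) = 3)
T(K) = 21/(35 + K) (T(K) = (3 + 18)/(35 + K) = 21/(35 + K))
-1471 - T(a(0, -12)) = -1471 - 21/(35 + 10) = -1471 - 21/45 = -1471 - 1*7/15 = -1471 - 7/15 = -22072/15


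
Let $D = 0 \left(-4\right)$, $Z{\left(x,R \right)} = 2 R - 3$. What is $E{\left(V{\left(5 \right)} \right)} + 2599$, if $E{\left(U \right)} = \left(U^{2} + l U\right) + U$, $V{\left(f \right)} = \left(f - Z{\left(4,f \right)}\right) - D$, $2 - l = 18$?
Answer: $2633$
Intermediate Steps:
$l = -16$ ($l = 2 - 18 = -16$)
$Z{\left(x,R \right)} = -3 + 2 R$
$D = 0$
$V{\left(f \right)} = 3 - f$ ($V{\left(f \right)} = \left(f - \left(-3 + 2 f\right)\right) - 0 = \left(f - \left(-3 + 2 f\right)\right) + 0 = \left(3 - f\right) + 0 = 3 - f$)
$E{\left(U \right)} = U^{2} - 15 U$ ($E{\left(U \right)} = \left(U^{2} - 16 U\right) + U = U^{2} - 15 U$)
$E{\left(V{\left(5 \right)} \right)} + 2599 = \left(3 - 5\right) \left(-15 + \left(3 - 5\right)\right) + 2599 = - 2 \left(-15 - 2\right) + 2599 = \left(-2\right) \left(-17\right) + 2599 = 34 + 2599 = 2633$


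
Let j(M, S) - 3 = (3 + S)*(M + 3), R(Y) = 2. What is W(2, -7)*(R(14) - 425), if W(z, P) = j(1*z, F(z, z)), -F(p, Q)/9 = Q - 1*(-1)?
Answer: 49491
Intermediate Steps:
F(p, Q) = -9 - 9*Q (F(p, Q) = -9*(Q - 1*(-1)) = -9*(Q + 1) = -9*(1 + Q) = -9 - 9*Q)
j(M, S) = 3 + (3 + M)*(3 + S) (j(M, S) = 3 + (3 + S)*(M + 3) = 3 + (3 + S)*(3 + M) = 3 + (3 + M)*(3 + S))
W(z, P) = -15 - 24*z + z*(-9 - 9*z) (W(z, P) = 12 + 3*(1*z) + 3*(-9 - 9*z) + (1*z)*(-9 - 9*z) = 12 + 3*z + (-27 - 27*z) + z*(-9 - 9*z) = -15 - 24*z + z*(-9 - 9*z))
W(2, -7)*(R(14) - 425) = (-15 - 33*2 - 9*2²)*(2 - 425) = (-15 - 66 - 9*4)*(-423) = (-15 - 66 - 36)*(-423) = -117*(-423) = 49491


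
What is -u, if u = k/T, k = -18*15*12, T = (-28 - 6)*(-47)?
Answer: 1620/799 ≈ 2.0275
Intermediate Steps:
T = 1598 (T = -34*(-47) = 1598)
k = -3240 (k = -270*12 = -3240)
u = -1620/799 (u = -3240/1598 = -3240*1/1598 = -1620/799 ≈ -2.0275)
-u = -1*(-1620/799) = 1620/799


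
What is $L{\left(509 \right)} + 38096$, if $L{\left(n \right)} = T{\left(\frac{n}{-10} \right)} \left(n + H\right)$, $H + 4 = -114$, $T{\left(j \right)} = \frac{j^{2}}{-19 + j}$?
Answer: $\frac{164990369}{6990} \approx 23604.0$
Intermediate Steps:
$T{\left(j \right)} = \frac{j^{2}}{-19 + j}$
$H = -118$ ($H = -4 - 114 = -118$)
$L{\left(n \right)} = \frac{n^{2} \left(-118 + n\right)}{100 \left(-19 - \frac{n}{10}\right)}$ ($L{\left(n \right)} = \frac{\left(\frac{n}{-10}\right)^{2}}{-19 + \frac{n}{-10}} \left(n - 118\right) = \frac{\left(n \left(- \frac{1}{10}\right)\right)^{2}}{-19 + n \left(- \frac{1}{10}\right)} \left(-118 + n\right) = \frac{\left(- \frac{n}{10}\right)^{2}}{-19 - \frac{n}{10}} \left(-118 + n\right) = \frac{\frac{1}{100} n^{2}}{-19 - \frac{n}{10}} \left(-118 + n\right) = \frac{n^{2}}{100 \left(-19 - \frac{n}{10}\right)} \left(-118 + n\right) = \frac{n^{2} \left(-118 + n\right)}{100 \left(-19 - \frac{n}{10}\right)}$)
$L{\left(509 \right)} + 38096 = \frac{509^{2} \left(118 - 509\right)}{10 \left(190 + 509\right)} + 38096 = \frac{1}{10} \cdot 259081 \cdot \frac{1}{699} \left(118 - 509\right) + 38096 = \frac{1}{10} \cdot 259081 \cdot \frac{1}{699} \left(-391\right) + 38096 = - \frac{101300671}{6990} + 38096 = \frac{164990369}{6990}$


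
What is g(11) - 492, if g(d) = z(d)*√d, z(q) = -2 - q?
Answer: -492 - 13*√11 ≈ -535.12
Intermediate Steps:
g(d) = √d*(-2 - d) (g(d) = (-2 - d)*√d = √d*(-2 - d))
g(11) - 492 = √11*(-2 - 1*11) - 492 = √11*(-2 - 11) - 492 = √11*(-13) - 492 = -13*√11 - 492 = -492 - 13*√11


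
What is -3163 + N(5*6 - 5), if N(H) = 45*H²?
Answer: 24962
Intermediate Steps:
-3163 + N(5*6 - 5) = -3163 + 45*(5*6 - 5)² = -3163 + 45*(30 - 5)² = -3163 + 45*25² = -3163 + 45*625 = -3163 + 28125 = 24962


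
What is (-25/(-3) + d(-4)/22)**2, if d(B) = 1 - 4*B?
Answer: 361201/4356 ≈ 82.920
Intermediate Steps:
(-25/(-3) + d(-4)/22)**2 = (-25/(-3) + (1 - 4*(-4))/22)**2 = (-25*(-1/3) + (1 + 16)*(1/22))**2 = (25/3 + 17*(1/22))**2 = (25/3 + 17/22)**2 = (601/66)**2 = 361201/4356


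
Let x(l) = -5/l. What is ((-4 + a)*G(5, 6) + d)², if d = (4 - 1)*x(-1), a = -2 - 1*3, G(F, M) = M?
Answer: 1521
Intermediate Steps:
a = -5 (a = -2 - 3 = -5)
d = 15 (d = (4 - 1)*(-5/(-1)) = 3*(-5*(-1)) = 3*5 = 15)
((-4 + a)*G(5, 6) + d)² = ((-4 - 5)*6 + 15)² = (-9*6 + 15)² = (-54 + 15)² = (-39)² = 1521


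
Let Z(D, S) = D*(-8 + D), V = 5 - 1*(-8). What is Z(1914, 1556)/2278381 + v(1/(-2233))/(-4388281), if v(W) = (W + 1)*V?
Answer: 5106803403234948/3189418160926459 ≈ 1.6012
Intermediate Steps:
V = 13 (V = 5 + 8 = 13)
v(W) = 13 + 13*W (v(W) = (W + 1)*13 = (1 + W)*13 = 13 + 13*W)
Z(1914, 1556)/2278381 + v(1/(-2233))/(-4388281) = (1914*(-8 + 1914))/2278381 + (13 + 13/(-2233))/(-4388281) = (1914*1906)*(1/2278381) + (13 + 13*(-1/2233))*(-1/4388281) = 3648084*(1/2278381) + (13 - 13/2233)*(-1/4388281) = 3648084/2278381 + (29016/2233)*(-1/4388281) = 3648084/2278381 - 29016/9799031473 = 5106803403234948/3189418160926459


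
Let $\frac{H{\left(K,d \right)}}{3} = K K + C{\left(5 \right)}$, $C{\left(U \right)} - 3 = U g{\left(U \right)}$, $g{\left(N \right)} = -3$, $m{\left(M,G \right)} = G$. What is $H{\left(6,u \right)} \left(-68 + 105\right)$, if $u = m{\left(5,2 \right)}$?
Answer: $2664$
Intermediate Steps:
$u = 2$
$C{\left(U \right)} = 3 - 3 U$ ($C{\left(U \right)} = 3 + U \left(-3\right) = 3 - 3 U$)
$H{\left(K,d \right)} = -36 + 3 K^{2}$ ($H{\left(K,d \right)} = 3 \left(K K + \left(3 - 15\right)\right) = 3 \left(K^{2} + \left(3 - 15\right)\right) = 3 \left(K^{2} - 12\right) = 3 \left(-12 + K^{2}\right) = -36 + 3 K^{2}$)
$H{\left(6,u \right)} \left(-68 + 105\right) = \left(-36 + 3 \cdot 6^{2}\right) \left(-68 + 105\right) = \left(-36 + 3 \cdot 36\right) 37 = \left(-36 + 108\right) 37 = 72 \cdot 37 = 2664$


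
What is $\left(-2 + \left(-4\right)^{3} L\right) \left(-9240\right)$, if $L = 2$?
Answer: $1201200$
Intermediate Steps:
$\left(-2 + \left(-4\right)^{3} L\right) \left(-9240\right) = \left(-2 + \left(-4\right)^{3} \cdot 2\right) \left(-9240\right) = \left(-2 - 128\right) \left(-9240\right) = \left(-130\right) \left(-9240\right) = 1201200$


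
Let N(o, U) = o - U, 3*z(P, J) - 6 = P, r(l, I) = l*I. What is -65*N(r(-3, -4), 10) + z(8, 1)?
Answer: -376/3 ≈ -125.33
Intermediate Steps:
r(l, I) = I*l
z(P, J) = 2 + P/3
-65*N(r(-3, -4), 10) + z(8, 1) = -65*(-4*(-3) - 1*10) + (2 + (⅓)*8) = -65*(12 - 10) + (2 + 8/3) = -65*2 + 14/3 = -130 + 14/3 = -376/3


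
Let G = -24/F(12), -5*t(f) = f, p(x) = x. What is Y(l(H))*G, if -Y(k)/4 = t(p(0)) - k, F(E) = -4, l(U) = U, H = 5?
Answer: 120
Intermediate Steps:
t(f) = -f/5
Y(k) = 4*k (Y(k) = -4*(-⅕*0 - k) = -4*(0 - k) = -(-4)*k = 4*k)
G = 6 (G = -24/(-4) = -24*(-¼) = 6)
Y(l(H))*G = (4*5)*6 = 20*6 = 120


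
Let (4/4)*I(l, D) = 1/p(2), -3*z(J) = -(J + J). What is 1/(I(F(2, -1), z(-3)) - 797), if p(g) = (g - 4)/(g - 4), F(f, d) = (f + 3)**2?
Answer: -1/796 ≈ -0.0012563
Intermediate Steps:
F(f, d) = (3 + f)**2
z(J) = 2*J/3 (z(J) = -(-1)*(J + J)/3 = -(-1)*2*J/3 = -(-2)*J/3 = 2*J/3)
p(g) = 1 (p(g) = (-4 + g)/(-4 + g) = 1)
I(l, D) = 1 (I(l, D) = 1/1 = 1)
1/(I(F(2, -1), z(-3)) - 797) = 1/(1 - 797) = 1/(-796) = -1/796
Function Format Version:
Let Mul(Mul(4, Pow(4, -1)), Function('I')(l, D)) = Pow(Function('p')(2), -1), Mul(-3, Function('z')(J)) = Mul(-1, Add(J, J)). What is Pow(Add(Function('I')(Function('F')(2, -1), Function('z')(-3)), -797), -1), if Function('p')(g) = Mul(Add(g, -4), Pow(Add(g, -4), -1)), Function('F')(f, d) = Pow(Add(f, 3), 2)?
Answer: Rational(-1, 796) ≈ -0.0012563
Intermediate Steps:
Function('F')(f, d) = Pow(Add(3, f), 2)
Function('z')(J) = Mul(Rational(2, 3), J) (Function('z')(J) = Mul(Rational(-1, 3), Mul(-1, Add(J, J))) = Mul(Rational(-1, 3), Mul(-1, Mul(2, J))) = Mul(Rational(-1, 3), Mul(-2, J)) = Mul(Rational(2, 3), J))
Function('p')(g) = 1 (Function('p')(g) = Mul(Add(-4, g), Pow(Add(-4, g), -1)) = 1)
Function('I')(l, D) = 1 (Function('I')(l, D) = Pow(1, -1) = 1)
Pow(Add(Function('I')(Function('F')(2, -1), Function('z')(-3)), -797), -1) = Pow(Add(1, -797), -1) = Pow(-796, -1) = Rational(-1, 796)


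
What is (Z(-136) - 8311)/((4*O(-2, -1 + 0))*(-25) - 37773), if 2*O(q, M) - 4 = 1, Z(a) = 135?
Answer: 8176/38023 ≈ 0.21503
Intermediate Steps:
O(q, M) = 5/2 (O(q, M) = 2 + (½)*1 = 2 + ½ = 5/2)
(Z(-136) - 8311)/((4*O(-2, -1 + 0))*(-25) - 37773) = (135 - 8311)/((4*(5/2))*(-25) - 37773) = -8176/(10*(-25) - 37773) = -8176/(-250 - 37773) = -8176/(-38023) = -8176*(-1/38023) = 8176/38023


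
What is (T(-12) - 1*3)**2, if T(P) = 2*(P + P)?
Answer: 2601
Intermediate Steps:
T(P) = 4*P (T(P) = 2*(2*P) = 4*P)
(T(-12) - 1*3)**2 = (4*(-12) - 1*3)**2 = (-48 - 3)**2 = (-51)**2 = 2601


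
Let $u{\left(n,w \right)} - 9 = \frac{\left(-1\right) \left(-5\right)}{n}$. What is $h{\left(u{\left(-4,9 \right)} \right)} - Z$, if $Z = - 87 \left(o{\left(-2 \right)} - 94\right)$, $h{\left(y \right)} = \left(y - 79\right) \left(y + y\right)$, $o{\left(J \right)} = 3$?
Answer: $- \frac{72171}{8} \approx -9021.4$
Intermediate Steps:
$u{\left(n,w \right)} = 9 + \frac{5}{n}$ ($u{\left(n,w \right)} = 9 + \frac{\left(-1\right) \left(-5\right)}{n} = 9 + \frac{5}{n}$)
$h{\left(y \right)} = 2 y \left(-79 + y\right)$ ($h{\left(y \right)} = \left(-79 + y\right) 2 y = 2 y \left(-79 + y\right)$)
$Z = 7917$ ($Z = - 87 \left(3 - 94\right) = \left(-87\right) \left(-91\right) = 7917$)
$h{\left(u{\left(-4,9 \right)} \right)} - Z = 2 \left(9 + \frac{5}{-4}\right) \left(-79 + \left(9 + \frac{5}{-4}\right)\right) - 7917 = 2 \left(9 + 5 \left(- \frac{1}{4}\right)\right) \left(-79 + \left(9 + 5 \left(- \frac{1}{4}\right)\right)\right) - 7917 = 2 \left(9 - \frac{5}{4}\right) \left(-79 + \left(9 - \frac{5}{4}\right)\right) - 7917 = 2 \cdot \frac{31}{4} \left(-79 + \frac{31}{4}\right) - 7917 = 2 \cdot \frac{31}{4} \left(- \frac{285}{4}\right) - 7917 = - \frac{8835}{8} - 7917 = - \frac{72171}{8}$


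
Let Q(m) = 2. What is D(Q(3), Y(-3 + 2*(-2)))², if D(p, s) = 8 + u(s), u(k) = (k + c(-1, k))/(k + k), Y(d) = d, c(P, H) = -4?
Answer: 15129/196 ≈ 77.189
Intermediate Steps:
u(k) = (-4 + k)/(2*k) (u(k) = (k - 4)/(k + k) = (-4 + k)/((2*k)) = (-4 + k)*(1/(2*k)) = (-4 + k)/(2*k))
D(p, s) = 8 + (-4 + s)/(2*s)
D(Q(3), Y(-3 + 2*(-2)))² = (17/2 - 2/(-3 + 2*(-2)))² = (17/2 - 2/(-3 - 4))² = (17/2 - 2/(-7))² = (17/2 - 2*(-⅐))² = (17/2 + 2/7)² = (123/14)² = 15129/196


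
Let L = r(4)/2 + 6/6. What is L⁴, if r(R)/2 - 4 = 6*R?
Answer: 707281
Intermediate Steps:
r(R) = 8 + 12*R (r(R) = 8 + 2*(6*R) = 8 + 12*R)
L = 29 (L = (8 + 12*4)/2 + 6/6 = (8 + 48)*(½) + 6*(⅙) = 56*(½) + 1 = 28 + 1 = 29)
L⁴ = 29⁴ = 707281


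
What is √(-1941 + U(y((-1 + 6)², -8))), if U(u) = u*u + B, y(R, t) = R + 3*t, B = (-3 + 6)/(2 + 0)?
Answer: I*√7754/2 ≈ 44.028*I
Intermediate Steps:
B = 3/2 ≈ 1.5000
U(u) = 3/2 + u² (U(u) = u*u + 3/2 = u² + 3/2 = 3/2 + u²)
√(-1941 + U(y((-1 + 6)², -8))) = √(-1941 + (3/2 + ((-1 + 6)² + 3*(-8))²)) = √(-1941 + (3/2 + (5² - 24)²)) = √(-1941 + (3/2 + (25 - 24)²)) = √(-1941 + (3/2 + 1²)) = √(-1941 + (3/2 + 1)) = √(-1941 + 5/2) = √(-3877/2) = I*√7754/2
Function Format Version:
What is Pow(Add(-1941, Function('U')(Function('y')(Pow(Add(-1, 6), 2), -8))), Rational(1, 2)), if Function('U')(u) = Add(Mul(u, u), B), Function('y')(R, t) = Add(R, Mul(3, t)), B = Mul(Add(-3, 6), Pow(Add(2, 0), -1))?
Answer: Mul(Rational(1, 2), I, Pow(7754, Rational(1, 2))) ≈ Mul(44.028, I)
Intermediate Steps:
B = Rational(3, 2) (B = Mul(3, Pow(2, -1)) = Mul(3, Rational(1, 2)) = Rational(3, 2) ≈ 1.5000)
Function('U')(u) = Add(Rational(3, 2), Pow(u, 2)) (Function('U')(u) = Add(Mul(u, u), Rational(3, 2)) = Add(Pow(u, 2), Rational(3, 2)) = Add(Rational(3, 2), Pow(u, 2)))
Pow(Add(-1941, Function('U')(Function('y')(Pow(Add(-1, 6), 2), -8))), Rational(1, 2)) = Pow(Add(-1941, Add(Rational(3, 2), Pow(Add(Pow(Add(-1, 6), 2), Mul(3, -8)), 2))), Rational(1, 2)) = Pow(Add(-1941, Add(Rational(3, 2), Pow(Add(Pow(5, 2), -24), 2))), Rational(1, 2)) = Pow(Add(-1941, Add(Rational(3, 2), Pow(Add(25, -24), 2))), Rational(1, 2)) = Pow(Add(-1941, Add(Rational(3, 2), Pow(1, 2))), Rational(1, 2)) = Pow(Add(-1941, Add(Rational(3, 2), 1)), Rational(1, 2)) = Pow(Add(-1941, Rational(5, 2)), Rational(1, 2)) = Pow(Rational(-3877, 2), Rational(1, 2)) = Mul(Rational(1, 2), I, Pow(7754, Rational(1, 2)))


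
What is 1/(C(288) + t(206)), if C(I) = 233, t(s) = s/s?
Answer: 1/234 ≈ 0.0042735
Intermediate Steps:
t(s) = 1
1/(C(288) + t(206)) = 1/(233 + 1) = 1/234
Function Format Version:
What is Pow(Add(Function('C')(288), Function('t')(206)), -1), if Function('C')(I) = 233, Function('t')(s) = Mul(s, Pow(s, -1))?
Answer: Rational(1, 234) ≈ 0.0042735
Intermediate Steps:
Function('t')(s) = 1
Pow(Add(Function('C')(288), Function('t')(206)), -1) = Pow(Add(233, 1), -1) = Pow(234, -1) = Rational(1, 234)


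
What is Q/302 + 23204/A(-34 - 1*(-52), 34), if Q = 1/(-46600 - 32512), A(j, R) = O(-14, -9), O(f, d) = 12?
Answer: 138596471021/71675472 ≈ 1933.7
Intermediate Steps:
A(j, R) = 12
Q = -1/79112 (Q = 1/(-79112) = -1/79112 ≈ -1.2640e-5)
Q/302 + 23204/A(-34 - 1*(-52), 34) = -1/79112/302 + 23204/12 = -1/79112*1/302 + 23204*(1/12) = -1/23891824 + 5801/3 = 138596471021/71675472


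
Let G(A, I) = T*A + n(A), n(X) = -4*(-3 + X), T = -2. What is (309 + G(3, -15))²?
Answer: 91809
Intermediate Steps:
n(X) = 12 - 4*X
G(A, I) = 12 - 6*A (G(A, I) = -2*A + (12 - 4*A) = 12 - 6*A)
(309 + G(3, -15))² = (309 + (12 - 6*3))² = (309 + (12 - 18))² = (309 - 6)² = 303² = 91809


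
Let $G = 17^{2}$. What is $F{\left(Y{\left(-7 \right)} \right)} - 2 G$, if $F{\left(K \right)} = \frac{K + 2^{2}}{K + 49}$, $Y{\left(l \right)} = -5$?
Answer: $- \frac{25433}{44} \approx -578.02$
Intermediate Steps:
$G = 289$
$F{\left(K \right)} = \frac{4 + K}{49 + K}$ ($F{\left(K \right)} = \frac{K + 4}{49 + K} = \frac{4 + K}{49 + K}$)
$F{\left(Y{\left(-7 \right)} \right)} - 2 G = \frac{4 - 5}{49 - 5} - 2 \cdot 289 = \frac{1}{44} \left(-1\right) - 578 = - \frac{1}{44} - 578 = - \frac{25433}{44}$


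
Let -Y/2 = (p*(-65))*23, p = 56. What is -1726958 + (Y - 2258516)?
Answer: -3818034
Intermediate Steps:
Y = 167440 (Y = -2*56*(-65)*23 = -(-7280)*23 = -2*(-83720) = 167440)
-1726958 + (Y - 2258516) = -1726958 + (167440 - 2258516) = -1726958 - 2091076 = -3818034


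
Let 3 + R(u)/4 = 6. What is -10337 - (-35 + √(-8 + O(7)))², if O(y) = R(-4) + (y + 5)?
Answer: -11298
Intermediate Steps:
R(u) = 12 (R(u) = -12 + 4*6 = -12 + 24 = 12)
O(y) = 17 + y (O(y) = 12 + (y + 5) = 12 + (5 + y) = 17 + y)
-10337 - (-35 + √(-8 + O(7)))² = -10337 - (-35 + √(-8 + (17 + 7)))² = -10337 - (-35 + √(-8 + 24))² = -10337 - (-35 + √16)² = -10337 - (-35 + 4)² = -10337 - 1*(-31)² = -10337 - 1*961 = -10337 - 961 = -11298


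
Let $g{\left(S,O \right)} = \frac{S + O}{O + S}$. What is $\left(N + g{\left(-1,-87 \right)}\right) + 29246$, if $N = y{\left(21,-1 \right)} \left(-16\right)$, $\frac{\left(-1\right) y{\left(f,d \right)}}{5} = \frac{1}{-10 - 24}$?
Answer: $\frac{497159}{17} \approx 29245.0$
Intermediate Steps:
$g{\left(S,O \right)} = 1$ ($g{\left(S,O \right)} = \frac{O + S}{O + S} = 1$)
$y{\left(f,d \right)} = \frac{5}{34}$ ($y{\left(f,d \right)} = - \frac{5}{-10 - 24} = - \frac{5}{-34} = \left(-5\right) \left(- \frac{1}{34}\right) = \frac{5}{34}$)
$N = - \frac{40}{17}$ ($N = \frac{5}{34} \left(-16\right) = - \frac{40}{17} \approx -2.3529$)
$\left(N + g{\left(-1,-87 \right)}\right) + 29246 = \left(- \frac{40}{17} + 1\right) + 29246 = - \frac{23}{17} + 29246 = \frac{497159}{17}$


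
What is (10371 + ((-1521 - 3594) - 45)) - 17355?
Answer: -12144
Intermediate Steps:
(10371 + ((-1521 - 3594) - 45)) - 17355 = (10371 + (-5115 - 45)) - 17355 = (10371 - 5160) - 17355 = 5211 - 17355 = -12144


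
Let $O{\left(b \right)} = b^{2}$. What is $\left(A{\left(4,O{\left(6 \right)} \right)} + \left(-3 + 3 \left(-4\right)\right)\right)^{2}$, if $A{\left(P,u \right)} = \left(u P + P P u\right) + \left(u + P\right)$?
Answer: $555025$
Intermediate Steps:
$A{\left(P,u \right)} = P + u + P u + u P^{2}$ ($A{\left(P,u \right)} = \left(P u + P^{2} u\right) + \left(P + u\right) = \left(P u + u P^{2}\right) + \left(P + u\right) = P + u + P u + u P^{2}$)
$\left(A{\left(4,O{\left(6 \right)} \right)} + \left(-3 + 3 \left(-4\right)\right)\right)^{2} = \left(\left(4 + 6^{2} + 4 \cdot 6^{2} + 6^{2} \cdot 4^{2}\right) + \left(-3 + 3 \left(-4\right)\right)\right)^{2} = \left(\left(4 + 36 + 4 \cdot 36 + 36 \cdot 16\right) - 15\right)^{2} = \left(\left(4 + 36 + 144 + 576\right) - 15\right)^{2} = \left(760 - 15\right)^{2} = 745^{2} = 555025$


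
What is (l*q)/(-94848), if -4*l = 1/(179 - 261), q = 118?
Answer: -59/15555072 ≈ -3.7930e-6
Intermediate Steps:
l = 1/328 (l = -1/(4*(179 - 261)) = -¼/(-82) = -¼*(-1/82) = 1/328 ≈ 0.0030488)
(l*q)/(-94848) = ((1/328)*118)/(-94848) = (59/164)*(-1/94848) = -59/15555072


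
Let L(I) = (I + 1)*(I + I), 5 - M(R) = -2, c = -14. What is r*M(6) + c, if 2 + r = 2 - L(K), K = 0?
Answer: -14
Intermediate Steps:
M(R) = 7 (M(R) = 5 - 1*(-2) = 5 + 2 = 7)
L(I) = 2*I*(1 + I) (L(I) = (1 + I)*(2*I) = 2*I*(1 + I))
r = 0 (r = -2 + (2 - 2*0*(1 + 0)) = -2 + (2 - 2*0) = -2 + (2 - 1*0) = -2 + (2 + 0) = -2 + 2 = 0)
r*M(6) + c = 0*7 - 14 = 0 - 14 = -14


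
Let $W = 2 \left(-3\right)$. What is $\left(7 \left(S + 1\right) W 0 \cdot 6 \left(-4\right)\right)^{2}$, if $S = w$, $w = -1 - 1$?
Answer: $0$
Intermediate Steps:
$W = -6$
$w = -2$
$S = -2$
$\left(7 \left(S + 1\right) W 0 \cdot 6 \left(-4\right)\right)^{2} = \left(7 \left(-2 + 1\right) \left(-6\right) 0 \cdot 6 \left(-4\right)\right)^{2} = \left(7 \left(\left(-1\right) \left(-6\right)\right) 0 \left(-4\right)\right)^{2} = \left(7 \cdot 6 \cdot 0\right)^{2} = \left(42 \cdot 0\right)^{2} = 0^{2} = 0$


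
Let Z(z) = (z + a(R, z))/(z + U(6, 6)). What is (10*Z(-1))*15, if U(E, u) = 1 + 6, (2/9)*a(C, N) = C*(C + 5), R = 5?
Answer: 5600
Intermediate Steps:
a(C, N) = 9*C*(5 + C)/2 (a(C, N) = 9*(C*(C + 5))/2 = 9*(C*(5 + C))/2 = 9*C*(5 + C)/2)
U(E, u) = 7
Z(z) = (225 + z)/(7 + z) (Z(z) = (z + (9/2)*5*(5 + 5))/(z + 7) = (z + (9/2)*5*10)/(7 + z) = (z + 225)/(7 + z) = (225 + z)/(7 + z))
(10*Z(-1))*15 = (10*((225 - 1)/(7 - 1)))*15 = (10*(224/6))*15 = (10*((⅙)*224))*15 = (10*(112/3))*15 = (1120/3)*15 = 5600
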